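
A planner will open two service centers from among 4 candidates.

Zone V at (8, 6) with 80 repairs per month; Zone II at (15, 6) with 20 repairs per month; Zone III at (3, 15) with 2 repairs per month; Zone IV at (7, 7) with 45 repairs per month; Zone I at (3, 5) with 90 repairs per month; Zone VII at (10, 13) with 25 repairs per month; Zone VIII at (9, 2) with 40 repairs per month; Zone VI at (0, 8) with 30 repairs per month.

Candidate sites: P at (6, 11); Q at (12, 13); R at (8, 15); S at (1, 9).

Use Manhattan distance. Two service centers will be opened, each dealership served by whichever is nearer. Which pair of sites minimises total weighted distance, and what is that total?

{P, S}, total 2309

Evaluate every pair (each demand assigned to the nearer of the two):
  {P, S}: total = 2309
  {Q, S}: total = 2586
  {P, Q}: total = 2609
  {R, S}: total = 2670
  {P, R}: total = 2735
  {Q, R}: total = 3745
Best pair: {P, S} with total 2309.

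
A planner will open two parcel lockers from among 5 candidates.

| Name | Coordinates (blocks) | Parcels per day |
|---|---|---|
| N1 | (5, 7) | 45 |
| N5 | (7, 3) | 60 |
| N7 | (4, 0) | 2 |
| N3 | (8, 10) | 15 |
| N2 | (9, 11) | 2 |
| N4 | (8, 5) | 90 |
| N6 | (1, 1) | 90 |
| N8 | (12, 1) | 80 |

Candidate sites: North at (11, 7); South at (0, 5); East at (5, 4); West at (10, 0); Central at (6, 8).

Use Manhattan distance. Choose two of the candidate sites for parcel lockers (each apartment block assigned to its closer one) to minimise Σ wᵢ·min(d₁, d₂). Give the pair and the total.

Evaluate every pair (each demand assigned to the nearer of the two):
  {East, West}: total = 1712
  {North, East}: total = 1977
  {South, East}: total = 2092
  {West, Central}: total = 2124
  {East, Central}: total = 2142
  {South, West}: total = 2211
  {North, South}: total = 2330
  {North, West}: total = 2334
  {South, Central}: total = 2480
  {North, Central}: total = 2632
Best pair: {East, West} with total 1712.

{East, West}, total 1712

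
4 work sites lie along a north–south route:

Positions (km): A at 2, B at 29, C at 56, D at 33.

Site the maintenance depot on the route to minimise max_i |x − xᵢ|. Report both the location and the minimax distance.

The 1-center on a line is the midpoint of the two extreme points: leftmost at 2, rightmost at 56.
Optimal location = (2 + 56)/2 = 29; maximum distance = (56 − 2)/2 = 27.

location 29, max distance 27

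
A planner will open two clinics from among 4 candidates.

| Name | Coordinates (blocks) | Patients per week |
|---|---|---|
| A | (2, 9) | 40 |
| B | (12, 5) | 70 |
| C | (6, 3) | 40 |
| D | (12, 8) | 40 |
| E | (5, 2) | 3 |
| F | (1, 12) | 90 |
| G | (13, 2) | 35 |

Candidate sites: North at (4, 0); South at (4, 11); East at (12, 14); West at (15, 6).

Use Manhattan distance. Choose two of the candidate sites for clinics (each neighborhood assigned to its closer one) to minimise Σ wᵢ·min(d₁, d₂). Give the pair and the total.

{South, West}, total 1640

Evaluate every pair (each demand assigned to the nearer of the two):
  {South, West}: total = 1640
  {South, East}: total = 2275
  {North, South}: total = 2464
  {North, West}: total = 2689
  {East, West}: total = 2982
  {North, East}: total = 3074
Best pair: {South, West} with total 1640.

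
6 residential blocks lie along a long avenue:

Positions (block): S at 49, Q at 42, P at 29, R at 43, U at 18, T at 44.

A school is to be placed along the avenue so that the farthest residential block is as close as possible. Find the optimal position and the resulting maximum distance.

location 33.5, max distance 15.5

The 1-center on a line is the midpoint of the two extreme points: leftmost at 18, rightmost at 49.
Optimal location = (18 + 49)/2 = 33.5; maximum distance = (49 − 18)/2 = 15.5.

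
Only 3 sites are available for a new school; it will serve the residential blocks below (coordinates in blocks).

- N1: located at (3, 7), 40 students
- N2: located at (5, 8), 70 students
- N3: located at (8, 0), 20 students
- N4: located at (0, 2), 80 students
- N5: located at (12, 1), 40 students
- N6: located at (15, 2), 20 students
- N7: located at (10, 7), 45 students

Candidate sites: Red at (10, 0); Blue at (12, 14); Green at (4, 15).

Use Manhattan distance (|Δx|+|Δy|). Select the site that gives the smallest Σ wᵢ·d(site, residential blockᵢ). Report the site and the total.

Total weighted distance at each candidate:
  Red (10, 0): total = 3045
  Blue (12, 14): total = 5055
  Green (4, 15): total = 4650
Minimum is at Red with total 3045 blocks.

Red, total 3045 blocks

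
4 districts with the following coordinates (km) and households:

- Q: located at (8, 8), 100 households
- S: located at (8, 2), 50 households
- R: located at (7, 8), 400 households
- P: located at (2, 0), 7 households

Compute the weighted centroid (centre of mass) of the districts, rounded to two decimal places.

(7.21, 7.36)

The minimiser of Σwᵢ‖p−pᵢ‖² is the weighted centroid p* = (Σwᵢpᵢ)/(Σwᵢ).
Σwᵢ = 557.
Σwᵢxᵢ = 100·8 + 50·8 + 400·7 + 7·2 = 4014.
Σwᵢyᵢ = 100·8 + 50·2 + 400·8 + 7·0 = 4100.
x* = 4014/557 = 7.21, y* = 4100/557 = 7.36.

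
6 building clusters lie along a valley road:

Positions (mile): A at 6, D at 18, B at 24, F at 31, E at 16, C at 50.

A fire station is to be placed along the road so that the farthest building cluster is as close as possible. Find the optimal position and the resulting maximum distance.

The 1-center on a line is the midpoint of the two extreme points: leftmost at 6, rightmost at 50.
Optimal location = (6 + 50)/2 = 28; maximum distance = (50 − 6)/2 = 22.

location 28, max distance 22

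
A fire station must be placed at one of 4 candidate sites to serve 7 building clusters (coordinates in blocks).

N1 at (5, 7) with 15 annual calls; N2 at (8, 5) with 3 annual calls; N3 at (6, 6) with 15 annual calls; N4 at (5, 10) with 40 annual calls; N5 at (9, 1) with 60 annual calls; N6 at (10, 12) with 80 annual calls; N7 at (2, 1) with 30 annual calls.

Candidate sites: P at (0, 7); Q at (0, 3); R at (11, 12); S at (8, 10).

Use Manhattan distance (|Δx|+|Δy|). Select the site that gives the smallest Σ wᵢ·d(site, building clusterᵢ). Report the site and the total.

S, total 1685 blocks

Total weighted distance at each candidate:
  P (0, 7): total = 2870
  Q (0, 3): total = 3080
  R (11, 12): total = 2140
  S (8, 10): total = 1685
Minimum is at S with total 1685 blocks.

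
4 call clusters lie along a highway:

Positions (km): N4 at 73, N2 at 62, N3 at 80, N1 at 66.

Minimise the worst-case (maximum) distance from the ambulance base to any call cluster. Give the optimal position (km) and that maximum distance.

The 1-center on a line is the midpoint of the two extreme points: leftmost at 62, rightmost at 80.
Optimal location = (62 + 80)/2 = 71; maximum distance = (80 − 62)/2 = 9.

location 71, max distance 9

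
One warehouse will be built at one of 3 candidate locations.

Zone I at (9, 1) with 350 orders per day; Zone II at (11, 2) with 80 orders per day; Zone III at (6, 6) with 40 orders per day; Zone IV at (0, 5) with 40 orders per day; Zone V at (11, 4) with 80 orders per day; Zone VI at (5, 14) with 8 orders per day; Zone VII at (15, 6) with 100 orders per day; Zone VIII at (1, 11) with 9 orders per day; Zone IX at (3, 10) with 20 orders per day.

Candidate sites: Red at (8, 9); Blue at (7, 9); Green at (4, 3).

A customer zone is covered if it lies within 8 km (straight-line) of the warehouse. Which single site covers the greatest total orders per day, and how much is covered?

Coverage radius r = 8 km; a point is covered iff (Δx)²+(Δy)² ≤ 8² = 64.
  Red (8, 9): covers {Zone II, Zone III, Zone V, Zone VI, Zone VII, Zone VIII, Zone IX} → 337
  Blue (7, 9): covers {Zone III, Zone V, Zone VI, Zone VIII, Zone IX} → 157
  Green (4, 3): covers {Zone I, Zone II, Zone III, Zone IV, Zone V, Zone IX} → 610
Maximum coverage at Green: 610 orders per day.

Green, covering 610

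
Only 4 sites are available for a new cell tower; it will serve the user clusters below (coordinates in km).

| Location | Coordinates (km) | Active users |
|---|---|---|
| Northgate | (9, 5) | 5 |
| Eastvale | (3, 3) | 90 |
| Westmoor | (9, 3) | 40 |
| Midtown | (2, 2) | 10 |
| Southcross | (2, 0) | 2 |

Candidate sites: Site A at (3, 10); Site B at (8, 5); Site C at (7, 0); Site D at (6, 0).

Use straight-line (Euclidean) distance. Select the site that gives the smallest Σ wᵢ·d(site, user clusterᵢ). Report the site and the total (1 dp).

Total weighted distance at each candidate:
  Site A (3, 10): total = 1138.6
  Site B (8, 5): total = 661.8
  Site C (7, 0): total = 685.0
  Site D (6, 0): total = 633.4
Minimum is at Site D with total 633.4 km.

Site D, total 633.4 km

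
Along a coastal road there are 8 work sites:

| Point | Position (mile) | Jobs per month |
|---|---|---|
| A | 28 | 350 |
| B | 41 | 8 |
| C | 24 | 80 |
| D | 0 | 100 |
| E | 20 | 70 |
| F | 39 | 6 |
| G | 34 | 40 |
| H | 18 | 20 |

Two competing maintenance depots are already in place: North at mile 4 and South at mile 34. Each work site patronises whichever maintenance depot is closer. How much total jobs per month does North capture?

120

The indifferent point is the midpoint (4+34)/2 = 19; work sites left of it (closer to North at 4) go to North, those right go to South.
  D at 0 (w=100) → North
  H at 18 (w=20) → North
  E at 20 (w=70) → South
  C at 24 (w=80) → South
  A at 28 (w=350) → South
  G at 34 (w=40) → South
  F at 39 (w=6) → South
  B at 41 (w=8) → South
North captures 120; South captures 554.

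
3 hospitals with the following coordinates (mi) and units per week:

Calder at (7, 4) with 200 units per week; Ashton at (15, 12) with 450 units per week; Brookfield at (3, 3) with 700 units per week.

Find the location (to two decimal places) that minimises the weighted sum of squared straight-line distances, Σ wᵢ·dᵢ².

(7.59, 6.15)

The minimiser of Σwᵢ‖p−pᵢ‖² is the weighted centroid p* = (Σwᵢpᵢ)/(Σwᵢ).
Σwᵢ = 1350.
Σwᵢxᵢ = 200·7 + 450·15 + 700·3 = 10250.
Σwᵢyᵢ = 200·4 + 450·12 + 700·3 = 8300.
x* = 10250/1350 = 7.59, y* = 8300/1350 = 6.15.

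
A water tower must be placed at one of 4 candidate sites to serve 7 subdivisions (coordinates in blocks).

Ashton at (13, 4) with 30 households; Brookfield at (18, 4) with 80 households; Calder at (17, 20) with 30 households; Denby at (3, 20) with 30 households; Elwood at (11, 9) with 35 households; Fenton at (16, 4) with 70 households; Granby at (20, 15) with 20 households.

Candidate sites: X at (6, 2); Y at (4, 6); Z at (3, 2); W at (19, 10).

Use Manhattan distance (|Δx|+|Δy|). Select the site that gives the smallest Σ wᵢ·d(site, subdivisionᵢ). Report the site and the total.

Total weighted distance at each candidate:
  X (6, 2): total = 4690
  Y (4, 6): total = 4700
  Z (3, 2): total = 5395
  W (19, 10): total = 3125
Minimum is at W with total 3125 blocks.

W, total 3125 blocks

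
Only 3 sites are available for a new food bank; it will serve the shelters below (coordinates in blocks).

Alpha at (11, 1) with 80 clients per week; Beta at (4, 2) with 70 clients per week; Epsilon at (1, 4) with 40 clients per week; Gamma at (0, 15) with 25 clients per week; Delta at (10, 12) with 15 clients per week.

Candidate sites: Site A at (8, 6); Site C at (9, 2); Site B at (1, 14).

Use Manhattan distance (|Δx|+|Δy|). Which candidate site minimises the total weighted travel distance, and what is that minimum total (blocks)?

Total weighted distance at each candidate:
  Site A (8, 6): total = 2105
  Site C (9, 2): total = 1705
  Site B (1, 14): total = 3505
Minimum is at Site C with total 1705 blocks.

Site C, total 1705 blocks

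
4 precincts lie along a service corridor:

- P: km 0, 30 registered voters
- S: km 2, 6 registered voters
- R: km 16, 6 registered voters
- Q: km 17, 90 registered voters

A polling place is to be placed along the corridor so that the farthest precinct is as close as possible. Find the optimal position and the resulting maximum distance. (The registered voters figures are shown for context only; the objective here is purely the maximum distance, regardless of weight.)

location 8.5, max distance 8.5

The 1-center on a line is the midpoint of the two extreme points: leftmost at 0, rightmost at 17.
Optimal location = (0 + 17)/2 = 8.5; maximum distance = (17 − 0)/2 = 8.5.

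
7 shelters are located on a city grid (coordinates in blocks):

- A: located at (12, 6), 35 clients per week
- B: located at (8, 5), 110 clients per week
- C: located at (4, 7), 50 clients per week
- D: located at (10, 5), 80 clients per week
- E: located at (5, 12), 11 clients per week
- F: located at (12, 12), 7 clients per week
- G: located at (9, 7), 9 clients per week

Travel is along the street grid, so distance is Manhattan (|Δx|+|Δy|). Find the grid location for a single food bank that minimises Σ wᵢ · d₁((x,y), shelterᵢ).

(8, 5)

Manhattan distance separates: Σwᵢ(|x−xᵢ|+|y−yᵢ|) = Σwᵢ|x−xᵢ| + Σwᵢ|y−yᵢ|, so x and y are optimised independently as 1-D weighted medians.
Total weight W = 302; half = 151.
x-coordinate, sorted with cumulative weight:
  x=4 (C, w=50) cum 50
  x=5 (E, w=11) cum 61
  x=8 (B, w=110) cum 171  ← median
  x=9 (G, w=9) cum 180
  x=10 (D, w=80) cum 260
  x=12 (A, w=35) cum 295
  x=12 (F, w=7) cum 302
⇒ x* = 8
y-coordinate, sorted with cumulative weight:
  y=5 (B, w=110) cum 110
  y=5 (D, w=80) cum 190  ← median
  y=6 (A, w=35) cum 225
  y=7 (C, w=50) cum 275
  y=7 (G, w=9) cum 284
  y=12 (E, w=11) cum 295
  y=12 (F, w=7) cum 302
⇒ y* = 5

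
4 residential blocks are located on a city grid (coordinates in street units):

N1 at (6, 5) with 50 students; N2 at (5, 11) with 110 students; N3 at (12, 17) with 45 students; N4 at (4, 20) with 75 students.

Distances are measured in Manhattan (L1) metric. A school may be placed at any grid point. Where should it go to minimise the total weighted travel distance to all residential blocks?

(5, 11)

Manhattan distance separates: Σwᵢ(|x−xᵢ|+|y−yᵢ|) = Σwᵢ|x−xᵢ| + Σwᵢ|y−yᵢ|, so x and y are optimised independently as 1-D weighted medians.
Total weight W = 280; half = 140.
x-coordinate, sorted with cumulative weight:
  x=4 (N4, w=75) cum 75
  x=5 (N2, w=110) cum 185  ← median
  x=6 (N1, w=50) cum 235
  x=12 (N3, w=45) cum 280
⇒ x* = 5
y-coordinate, sorted with cumulative weight:
  y=5 (N1, w=50) cum 50
  y=11 (N2, w=110) cum 160  ← median
  y=17 (N3, w=45) cum 205
  y=20 (N4, w=75) cum 280
⇒ y* = 11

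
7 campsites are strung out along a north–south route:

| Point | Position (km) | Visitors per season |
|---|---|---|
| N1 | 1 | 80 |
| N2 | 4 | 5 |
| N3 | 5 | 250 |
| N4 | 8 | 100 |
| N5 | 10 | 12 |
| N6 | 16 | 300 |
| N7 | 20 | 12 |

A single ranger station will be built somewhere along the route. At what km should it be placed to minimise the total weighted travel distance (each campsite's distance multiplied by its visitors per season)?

x = 8

For a sum of weighted absolute distances on a line, the optimum is the weighted median (not the mean). Total weight W = 759; half-weight = 379.5.
Sort by position and accumulate weight:
  km 1 (N1, w=80) → cum 80
  km 4 (N2, w=5) → cum 85
  km 5 (N3, w=250) → cum 335
  km 8 (N4, w=100) → cum 435  ≥ 379.5 → median here
  km 10 (N5, w=12) → cum 447
  km 16 (N6, w=300) → cum 747
  km 20 (N7, w=12) → cum 759
Optimal location: km 8.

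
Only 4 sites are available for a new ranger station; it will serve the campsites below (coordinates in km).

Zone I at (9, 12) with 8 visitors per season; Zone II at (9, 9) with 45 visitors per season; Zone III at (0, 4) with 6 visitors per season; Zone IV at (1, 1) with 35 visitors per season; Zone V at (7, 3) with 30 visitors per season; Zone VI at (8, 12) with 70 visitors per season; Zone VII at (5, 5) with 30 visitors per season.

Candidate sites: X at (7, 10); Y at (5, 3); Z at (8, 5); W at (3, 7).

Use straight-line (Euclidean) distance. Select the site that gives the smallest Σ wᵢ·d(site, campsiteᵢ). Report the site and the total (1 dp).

Total weighted distance at each candidate:
  X (7, 10): total = 1085.2
  Y (5, 3): total = 1374.5
  Z (8, 5): total = 1219.7
  W (3, 7): total = 1343.4
Minimum is at X with total 1085.2 km.

X, total 1085.2 km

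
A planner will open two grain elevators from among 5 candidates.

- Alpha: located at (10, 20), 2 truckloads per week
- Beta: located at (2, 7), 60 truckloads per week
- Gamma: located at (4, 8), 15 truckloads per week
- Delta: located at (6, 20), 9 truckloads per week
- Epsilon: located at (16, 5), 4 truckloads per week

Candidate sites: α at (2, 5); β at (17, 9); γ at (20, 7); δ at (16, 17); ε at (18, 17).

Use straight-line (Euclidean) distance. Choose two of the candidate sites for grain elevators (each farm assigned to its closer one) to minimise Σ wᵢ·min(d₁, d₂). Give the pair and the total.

Evaluate every pair (each demand assigned to the nearer of the two):
  {α, δ}: total = 329.5
  {α, ε}: total = 351.2
  {α, β}: total = 356.4
  {α, γ}: total = 364.5
  {β, δ}: total = 1227.4
  {β, ε}: total = 1248.4
  {β, γ}: total = 1286.1
  {γ, δ}: total = 1382.5
  {δ, ε}: total = 1412.7
  {γ, ε}: total = 1466.8
Best pair: {α, δ} with total 329.5.

{α, δ}, total 329.5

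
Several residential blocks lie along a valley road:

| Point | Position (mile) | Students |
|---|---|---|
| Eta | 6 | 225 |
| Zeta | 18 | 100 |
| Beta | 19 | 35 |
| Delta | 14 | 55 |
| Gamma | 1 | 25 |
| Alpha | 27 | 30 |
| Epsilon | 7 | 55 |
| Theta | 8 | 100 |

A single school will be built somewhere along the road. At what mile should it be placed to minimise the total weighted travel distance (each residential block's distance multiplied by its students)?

x = 8

For a sum of weighted absolute distances on a line, the optimum is the weighted median (not the mean). Total weight W = 625; half-weight = 312.5.
Sort by position and accumulate weight:
  mile 1 (Gamma, w=25) → cum 25
  mile 6 (Eta, w=225) → cum 250
  mile 7 (Epsilon, w=55) → cum 305
  mile 8 (Theta, w=100) → cum 405  ≥ 312.5 → median here
  mile 14 (Delta, w=55) → cum 460
  mile 18 (Zeta, w=100) → cum 560
  mile 19 (Beta, w=35) → cum 595
  mile 27 (Alpha, w=30) → cum 625
Optimal location: mile 8.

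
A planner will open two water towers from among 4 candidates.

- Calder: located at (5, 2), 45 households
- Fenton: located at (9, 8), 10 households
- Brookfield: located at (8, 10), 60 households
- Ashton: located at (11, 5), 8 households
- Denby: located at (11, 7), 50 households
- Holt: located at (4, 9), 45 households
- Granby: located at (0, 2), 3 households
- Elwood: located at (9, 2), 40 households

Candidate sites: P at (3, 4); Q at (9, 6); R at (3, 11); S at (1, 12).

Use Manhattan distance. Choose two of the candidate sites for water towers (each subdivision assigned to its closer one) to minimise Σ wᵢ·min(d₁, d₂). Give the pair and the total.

Evaluate every pair (each demand assigned to the nearer of the two):
  {P, Q}: total = 1119
  {Q, R}: total = 1185
  {Q, S}: total = 1317
  {P, R}: total = 1722
  {P, S}: total = 2047
  {R, S}: total = 2425
Best pair: {P, Q} with total 1119.

{P, Q}, total 1119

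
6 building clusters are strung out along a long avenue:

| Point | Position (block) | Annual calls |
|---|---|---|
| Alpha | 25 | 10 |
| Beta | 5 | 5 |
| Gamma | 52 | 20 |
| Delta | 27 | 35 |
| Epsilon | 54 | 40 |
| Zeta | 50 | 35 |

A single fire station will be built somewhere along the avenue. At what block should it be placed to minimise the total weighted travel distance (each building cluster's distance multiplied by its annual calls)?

For a sum of weighted absolute distances on a line, the optimum is the weighted median (not the mean). Total weight W = 145; half-weight = 72.5.
Sort by position and accumulate weight:
  block 5 (Beta, w=5) → cum 5
  block 25 (Alpha, w=10) → cum 15
  block 27 (Delta, w=35) → cum 50
  block 50 (Zeta, w=35) → cum 85  ≥ 72.5 → median here
  block 52 (Gamma, w=20) → cum 105
  block 54 (Epsilon, w=40) → cum 145
Optimal location: block 50.

x = 50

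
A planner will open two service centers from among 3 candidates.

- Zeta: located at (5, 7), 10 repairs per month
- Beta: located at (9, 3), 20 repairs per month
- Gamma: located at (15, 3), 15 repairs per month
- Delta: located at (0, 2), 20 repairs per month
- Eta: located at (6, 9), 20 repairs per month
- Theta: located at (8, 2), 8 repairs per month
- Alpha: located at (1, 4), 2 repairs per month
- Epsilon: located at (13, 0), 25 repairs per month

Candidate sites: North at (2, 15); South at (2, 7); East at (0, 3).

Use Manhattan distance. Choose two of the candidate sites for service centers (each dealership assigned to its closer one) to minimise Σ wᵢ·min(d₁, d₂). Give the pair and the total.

Evaluate every pair (each demand assigned to the nearer of the two):
  {South, East}: total = 1051
  {North, East}: total = 1191
  {North, South}: total = 1311
Best pair: {South, East} with total 1051.

{South, East}, total 1051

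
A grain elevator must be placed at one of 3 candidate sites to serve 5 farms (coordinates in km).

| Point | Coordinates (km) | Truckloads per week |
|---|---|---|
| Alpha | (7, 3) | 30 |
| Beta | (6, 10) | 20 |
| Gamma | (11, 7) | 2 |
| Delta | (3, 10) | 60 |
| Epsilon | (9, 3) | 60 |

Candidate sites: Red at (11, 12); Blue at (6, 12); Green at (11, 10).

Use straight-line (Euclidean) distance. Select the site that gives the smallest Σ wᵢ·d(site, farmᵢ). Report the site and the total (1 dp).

Blue, total 1111.3 km

Total weighted distance at each candidate:
  Red (11, 12): total = 1461.1
  Blue (6, 12): total = 1111.3
  Green (11, 10): total = 1264.7
Minimum is at Blue with total 1111.3 km.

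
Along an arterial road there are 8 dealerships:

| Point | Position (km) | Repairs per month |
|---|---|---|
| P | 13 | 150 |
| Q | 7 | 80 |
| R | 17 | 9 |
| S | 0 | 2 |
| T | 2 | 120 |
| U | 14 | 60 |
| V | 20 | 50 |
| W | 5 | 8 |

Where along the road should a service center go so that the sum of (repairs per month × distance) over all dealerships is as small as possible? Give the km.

x = 13

For a sum of weighted absolute distances on a line, the optimum is the weighted median (not the mean). Total weight W = 479; half-weight = 239.5.
Sort by position and accumulate weight:
  km 0 (S, w=2) → cum 2
  km 2 (T, w=120) → cum 122
  km 5 (W, w=8) → cum 130
  km 7 (Q, w=80) → cum 210
  km 13 (P, w=150) → cum 360  ≥ 239.5 → median here
  km 14 (U, w=60) → cum 420
  km 17 (R, w=9) → cum 429
  km 20 (V, w=50) → cum 479
Optimal location: km 13.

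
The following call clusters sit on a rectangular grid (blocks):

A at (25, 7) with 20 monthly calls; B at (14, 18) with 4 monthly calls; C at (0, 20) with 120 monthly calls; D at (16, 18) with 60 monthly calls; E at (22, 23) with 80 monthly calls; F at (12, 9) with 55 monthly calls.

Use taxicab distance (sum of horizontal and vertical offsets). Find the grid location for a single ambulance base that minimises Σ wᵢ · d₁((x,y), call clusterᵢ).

(12, 20)

Manhattan distance separates: Σwᵢ(|x−xᵢ|+|y−yᵢ|) = Σwᵢ|x−xᵢ| + Σwᵢ|y−yᵢ|, so x and y are optimised independently as 1-D weighted medians.
Total weight W = 339; half = 169.5.
x-coordinate, sorted with cumulative weight:
  x=0 (C, w=120) cum 120
  x=12 (F, w=55) cum 175  ← median
  x=14 (B, w=4) cum 179
  x=16 (D, w=60) cum 239
  x=22 (E, w=80) cum 319
  x=25 (A, w=20) cum 339
⇒ x* = 12
y-coordinate, sorted with cumulative weight:
  y=7 (A, w=20) cum 20
  y=9 (F, w=55) cum 75
  y=18 (B, w=4) cum 79
  y=18 (D, w=60) cum 139
  y=20 (C, w=120) cum 259  ← median
  y=23 (E, w=80) cum 339
⇒ y* = 20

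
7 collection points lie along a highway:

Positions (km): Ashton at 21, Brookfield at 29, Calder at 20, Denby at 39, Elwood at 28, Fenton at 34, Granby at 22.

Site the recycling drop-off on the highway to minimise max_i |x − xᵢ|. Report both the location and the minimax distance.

The 1-center on a line is the midpoint of the two extreme points: leftmost at 20, rightmost at 39.
Optimal location = (20 + 39)/2 = 29.5; maximum distance = (39 − 20)/2 = 9.5.

location 29.5, max distance 9.5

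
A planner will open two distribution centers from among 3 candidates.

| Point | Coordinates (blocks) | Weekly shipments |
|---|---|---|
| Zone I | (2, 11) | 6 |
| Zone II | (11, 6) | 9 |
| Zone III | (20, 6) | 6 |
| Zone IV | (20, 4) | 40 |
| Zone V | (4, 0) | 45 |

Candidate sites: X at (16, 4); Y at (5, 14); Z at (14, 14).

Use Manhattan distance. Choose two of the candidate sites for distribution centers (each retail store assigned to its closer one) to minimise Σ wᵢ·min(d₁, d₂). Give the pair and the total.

{X, Y}, total 970

Evaluate every pair (each demand assigned to the nearer of the two):
  {X, Y}: total = 970
  {X, Z}: total = 1069
  {Y, Z}: total = 1534
Best pair: {X, Y} with total 970.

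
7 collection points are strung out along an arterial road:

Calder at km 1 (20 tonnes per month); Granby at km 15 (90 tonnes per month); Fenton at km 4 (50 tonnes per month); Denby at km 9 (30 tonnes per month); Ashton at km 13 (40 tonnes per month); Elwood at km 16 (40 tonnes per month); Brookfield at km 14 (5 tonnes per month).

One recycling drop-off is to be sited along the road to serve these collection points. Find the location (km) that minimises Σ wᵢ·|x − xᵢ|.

For a sum of weighted absolute distances on a line, the optimum is the weighted median (not the mean). Total weight W = 275; half-weight = 137.5.
Sort by position and accumulate weight:
  km 1 (Calder, w=20) → cum 20
  km 4 (Fenton, w=50) → cum 70
  km 9 (Denby, w=30) → cum 100
  km 13 (Ashton, w=40) → cum 140  ≥ 137.5 → median here
  km 14 (Brookfield, w=5) → cum 145
  km 15 (Granby, w=90) → cum 235
  km 16 (Elwood, w=40) → cum 275
Optimal location: km 13.

x = 13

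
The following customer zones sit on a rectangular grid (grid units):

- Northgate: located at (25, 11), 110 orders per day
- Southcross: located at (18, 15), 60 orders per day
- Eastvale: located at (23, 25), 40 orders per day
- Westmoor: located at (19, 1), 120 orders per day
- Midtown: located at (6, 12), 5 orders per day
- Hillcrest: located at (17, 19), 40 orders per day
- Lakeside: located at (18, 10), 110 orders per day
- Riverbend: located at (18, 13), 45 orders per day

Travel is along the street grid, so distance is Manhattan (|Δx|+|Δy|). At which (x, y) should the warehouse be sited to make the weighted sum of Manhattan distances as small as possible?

(19, 11)

Manhattan distance separates: Σwᵢ(|x−xᵢ|+|y−yᵢ|) = Σwᵢ|x−xᵢ| + Σwᵢ|y−yᵢ|, so x and y are optimised independently as 1-D weighted medians.
Total weight W = 530; half = 265.
x-coordinate, sorted with cumulative weight:
  x=6 (Midtown, w=5) cum 5
  x=17 (Hillcrest, w=40) cum 45
  x=18 (Southcross, w=60) cum 105
  x=18 (Lakeside, w=110) cum 215
  x=18 (Riverbend, w=45) cum 260
  x=19 (Westmoor, w=120) cum 380  ← median
  x=23 (Eastvale, w=40) cum 420
  x=25 (Northgate, w=110) cum 530
⇒ x* = 19
y-coordinate, sorted with cumulative weight:
  y=1 (Westmoor, w=120) cum 120
  y=10 (Lakeside, w=110) cum 230
  y=11 (Northgate, w=110) cum 340  ← median
  y=12 (Midtown, w=5) cum 345
  y=13 (Riverbend, w=45) cum 390
  y=15 (Southcross, w=60) cum 450
  y=19 (Hillcrest, w=40) cum 490
  y=25 (Eastvale, w=40) cum 530
⇒ y* = 11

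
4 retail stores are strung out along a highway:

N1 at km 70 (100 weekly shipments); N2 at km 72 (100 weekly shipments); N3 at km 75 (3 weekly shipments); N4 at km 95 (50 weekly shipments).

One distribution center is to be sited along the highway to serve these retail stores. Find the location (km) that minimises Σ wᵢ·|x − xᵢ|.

For a sum of weighted absolute distances on a line, the optimum is the weighted median (not the mean). Total weight W = 253; half-weight = 126.5.
Sort by position and accumulate weight:
  km 70 (N1, w=100) → cum 100
  km 72 (N2, w=100) → cum 200  ≥ 126.5 → median here
  km 75 (N3, w=3) → cum 203
  km 95 (N4, w=50) → cum 253
Optimal location: km 72.

x = 72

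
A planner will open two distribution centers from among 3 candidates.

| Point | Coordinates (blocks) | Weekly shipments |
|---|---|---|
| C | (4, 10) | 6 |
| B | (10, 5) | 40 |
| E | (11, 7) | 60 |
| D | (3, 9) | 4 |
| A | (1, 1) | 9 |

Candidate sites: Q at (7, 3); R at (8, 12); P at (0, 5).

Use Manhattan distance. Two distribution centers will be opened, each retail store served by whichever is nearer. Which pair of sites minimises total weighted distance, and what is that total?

{Q, P}, total 807

Evaluate every pair (each demand assigned to the nearer of the two):
  {Q, P}: total = 807
  {Q, R}: total = 820
  {R, P}: total = 949
Best pair: {Q, P} with total 807.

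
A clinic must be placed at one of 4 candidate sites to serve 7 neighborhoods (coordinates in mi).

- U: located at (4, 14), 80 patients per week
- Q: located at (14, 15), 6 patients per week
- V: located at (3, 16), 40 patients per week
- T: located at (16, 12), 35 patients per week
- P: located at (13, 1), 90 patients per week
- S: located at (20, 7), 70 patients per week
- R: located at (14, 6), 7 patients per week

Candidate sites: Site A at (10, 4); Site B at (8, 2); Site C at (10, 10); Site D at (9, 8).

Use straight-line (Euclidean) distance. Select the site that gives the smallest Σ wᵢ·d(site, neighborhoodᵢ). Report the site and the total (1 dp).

Site C, total 2829.7 mi

Total weighted distance at each candidate:
  Site A (10, 4): total = 3052.8
  Site B (8, 2): total = 3560.1
  Site C (10, 10): total = 2829.7
  Site D (9, 8): total = 2895.1
Minimum is at Site C with total 2829.7 mi.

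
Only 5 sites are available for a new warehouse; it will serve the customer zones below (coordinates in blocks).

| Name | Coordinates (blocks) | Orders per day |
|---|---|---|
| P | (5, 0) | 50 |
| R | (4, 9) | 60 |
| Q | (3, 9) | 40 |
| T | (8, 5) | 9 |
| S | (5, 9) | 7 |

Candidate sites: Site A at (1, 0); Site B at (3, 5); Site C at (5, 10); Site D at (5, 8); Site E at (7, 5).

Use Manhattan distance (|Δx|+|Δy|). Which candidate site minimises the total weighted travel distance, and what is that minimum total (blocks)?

Site D, total 701 blocks

Total weighted distance at each candidate:
  Site A (1, 0): total = 1559
  Site B (3, 5): total = 897
  Site C (5, 10): total = 819
  Site D (5, 8): total = 701
  Site E (7, 5): total = 1141
Minimum is at Site D with total 701 blocks.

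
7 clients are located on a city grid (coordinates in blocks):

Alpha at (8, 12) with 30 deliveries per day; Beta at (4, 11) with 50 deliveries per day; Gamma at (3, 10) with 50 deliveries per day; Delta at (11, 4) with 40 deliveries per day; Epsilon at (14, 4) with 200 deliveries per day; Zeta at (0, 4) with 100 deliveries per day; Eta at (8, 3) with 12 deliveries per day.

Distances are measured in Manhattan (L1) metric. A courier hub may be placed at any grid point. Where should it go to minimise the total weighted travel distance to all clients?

(8, 4)

Manhattan distance separates: Σwᵢ(|x−xᵢ|+|y−yᵢ|) = Σwᵢ|x−xᵢ| + Σwᵢ|y−yᵢ|, so x and y are optimised independently as 1-D weighted medians.
Total weight W = 482; half = 241.
x-coordinate, sorted with cumulative weight:
  x=0 (Zeta, w=100) cum 100
  x=3 (Gamma, w=50) cum 150
  x=4 (Beta, w=50) cum 200
  x=8 (Alpha, w=30) cum 230
  x=8 (Eta, w=12) cum 242  ← median
  x=11 (Delta, w=40) cum 282
  x=14 (Epsilon, w=200) cum 482
⇒ x* = 8
y-coordinate, sorted with cumulative weight:
  y=3 (Eta, w=12) cum 12
  y=4 (Delta, w=40) cum 52
  y=4 (Epsilon, w=200) cum 252  ← median
  y=4 (Zeta, w=100) cum 352
  y=10 (Gamma, w=50) cum 402
  y=11 (Beta, w=50) cum 452
  y=12 (Alpha, w=30) cum 482
⇒ y* = 4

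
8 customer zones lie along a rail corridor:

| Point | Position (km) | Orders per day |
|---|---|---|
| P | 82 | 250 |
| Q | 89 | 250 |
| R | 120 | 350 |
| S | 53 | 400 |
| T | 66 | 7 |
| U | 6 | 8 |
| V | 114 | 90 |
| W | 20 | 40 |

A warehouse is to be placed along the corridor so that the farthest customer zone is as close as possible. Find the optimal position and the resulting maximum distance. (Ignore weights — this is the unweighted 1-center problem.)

location 63, max distance 57

The 1-center on a line is the midpoint of the two extreme points: leftmost at 6, rightmost at 120.
Optimal location = (6 + 120)/2 = 63; maximum distance = (120 − 6)/2 = 57.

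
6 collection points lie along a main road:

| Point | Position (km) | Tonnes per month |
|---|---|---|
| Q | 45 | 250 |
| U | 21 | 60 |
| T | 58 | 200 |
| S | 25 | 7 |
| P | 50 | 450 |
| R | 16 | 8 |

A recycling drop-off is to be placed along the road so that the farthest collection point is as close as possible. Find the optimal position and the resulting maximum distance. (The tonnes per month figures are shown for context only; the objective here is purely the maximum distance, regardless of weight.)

The 1-center on a line is the midpoint of the two extreme points: leftmost at 16, rightmost at 58.
Optimal location = (16 + 58)/2 = 37; maximum distance = (58 − 16)/2 = 21.

location 37, max distance 21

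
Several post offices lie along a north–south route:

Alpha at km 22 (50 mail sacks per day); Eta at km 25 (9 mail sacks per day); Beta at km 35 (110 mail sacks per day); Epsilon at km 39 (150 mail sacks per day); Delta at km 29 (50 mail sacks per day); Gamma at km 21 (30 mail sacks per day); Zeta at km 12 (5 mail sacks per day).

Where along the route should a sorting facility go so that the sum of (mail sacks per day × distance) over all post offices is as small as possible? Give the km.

x = 35

For a sum of weighted absolute distances on a line, the optimum is the weighted median (not the mean). Total weight W = 404; half-weight = 202.
Sort by position and accumulate weight:
  km 12 (Zeta, w=5) → cum 5
  km 21 (Gamma, w=30) → cum 35
  km 22 (Alpha, w=50) → cum 85
  km 25 (Eta, w=9) → cum 94
  km 29 (Delta, w=50) → cum 144
  km 35 (Beta, w=110) → cum 254  ≥ 202 → median here
  km 39 (Epsilon, w=150) → cum 404
Optimal location: km 35.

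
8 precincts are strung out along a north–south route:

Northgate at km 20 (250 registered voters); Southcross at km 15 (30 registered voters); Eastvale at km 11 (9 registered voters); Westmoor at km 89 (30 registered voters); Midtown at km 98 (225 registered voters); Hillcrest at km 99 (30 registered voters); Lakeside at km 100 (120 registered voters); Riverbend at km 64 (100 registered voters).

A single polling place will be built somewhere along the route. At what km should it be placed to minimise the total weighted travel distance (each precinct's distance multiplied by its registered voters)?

x = 89

For a sum of weighted absolute distances on a line, the optimum is the weighted median (not the mean). Total weight W = 794; half-weight = 397.
Sort by position and accumulate weight:
  km 11 (Eastvale, w=9) → cum 9
  km 15 (Southcross, w=30) → cum 39
  km 20 (Northgate, w=250) → cum 289
  km 64 (Riverbend, w=100) → cum 389
  km 89 (Westmoor, w=30) → cum 419  ≥ 397 → median here
  km 98 (Midtown, w=225) → cum 644
  km 99 (Hillcrest, w=30) → cum 674
  km 100 (Lakeside, w=120) → cum 794
Optimal location: km 89.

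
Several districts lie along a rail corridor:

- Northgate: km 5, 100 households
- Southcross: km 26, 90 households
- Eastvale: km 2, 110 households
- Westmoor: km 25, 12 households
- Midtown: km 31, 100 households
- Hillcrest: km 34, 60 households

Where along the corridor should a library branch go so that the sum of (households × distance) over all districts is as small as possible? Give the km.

For a sum of weighted absolute distances on a line, the optimum is the weighted median (not the mean). Total weight W = 472; half-weight = 236.
Sort by position and accumulate weight:
  km 2 (Eastvale, w=110) → cum 110
  km 5 (Northgate, w=100) → cum 210
  km 25 (Westmoor, w=12) → cum 222
  km 26 (Southcross, w=90) → cum 312  ≥ 236 → median here
  km 31 (Midtown, w=100) → cum 412
  km 34 (Hillcrest, w=60) → cum 472
Optimal location: km 26.

x = 26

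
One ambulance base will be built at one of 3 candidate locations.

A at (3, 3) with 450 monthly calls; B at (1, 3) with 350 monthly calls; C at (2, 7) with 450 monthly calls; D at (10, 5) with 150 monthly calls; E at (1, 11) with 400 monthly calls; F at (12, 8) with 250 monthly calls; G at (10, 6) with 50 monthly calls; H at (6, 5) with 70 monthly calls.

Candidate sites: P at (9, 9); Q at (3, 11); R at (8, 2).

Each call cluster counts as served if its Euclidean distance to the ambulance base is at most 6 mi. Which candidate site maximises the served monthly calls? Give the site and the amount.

Coverage radius r = 6 mi; a point is covered iff (Δx)²+(Δy)² ≤ 6² = 36.
  P (9, 9): covers {D, F, G, H} → 520
  Q (3, 11): covers {C, E} → 850
  R (8, 2): covers {A, D, G, H} → 720
Maximum coverage at Q: 850 monthly calls.

Q, covering 850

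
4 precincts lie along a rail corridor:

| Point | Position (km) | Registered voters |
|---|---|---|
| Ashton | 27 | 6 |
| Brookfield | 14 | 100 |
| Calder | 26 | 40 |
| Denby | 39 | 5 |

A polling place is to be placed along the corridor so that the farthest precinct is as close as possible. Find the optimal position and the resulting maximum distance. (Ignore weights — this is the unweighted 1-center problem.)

location 26.5, max distance 12.5

The 1-center on a line is the midpoint of the two extreme points: leftmost at 14, rightmost at 39.
Optimal location = (14 + 39)/2 = 26.5; maximum distance = (39 − 14)/2 = 12.5.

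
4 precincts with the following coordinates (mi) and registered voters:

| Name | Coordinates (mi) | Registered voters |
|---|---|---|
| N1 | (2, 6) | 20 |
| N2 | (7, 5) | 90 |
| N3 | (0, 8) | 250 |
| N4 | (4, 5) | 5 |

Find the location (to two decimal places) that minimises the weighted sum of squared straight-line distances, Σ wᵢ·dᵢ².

(1.89, 7.11)

The minimiser of Σwᵢ‖p−pᵢ‖² is the weighted centroid p* = (Σwᵢpᵢ)/(Σwᵢ).
Σwᵢ = 365.
Σwᵢxᵢ = 20·2 + 90·7 + 250·0 + 5·4 = 690.
Σwᵢyᵢ = 20·6 + 90·5 + 250·8 + 5·5 = 2595.
x* = 690/365 = 1.89, y* = 2595/365 = 7.11.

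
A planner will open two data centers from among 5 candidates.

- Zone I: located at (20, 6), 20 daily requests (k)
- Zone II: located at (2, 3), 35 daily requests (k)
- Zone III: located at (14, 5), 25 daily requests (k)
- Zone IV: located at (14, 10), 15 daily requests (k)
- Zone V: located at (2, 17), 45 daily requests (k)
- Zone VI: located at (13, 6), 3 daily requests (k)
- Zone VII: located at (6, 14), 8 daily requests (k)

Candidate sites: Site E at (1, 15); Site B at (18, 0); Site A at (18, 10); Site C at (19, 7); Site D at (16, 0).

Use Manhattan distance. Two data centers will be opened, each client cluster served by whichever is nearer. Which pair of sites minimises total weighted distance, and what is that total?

Evaluate every pair (each demand assigned to the nearer of the two):
  {Site E, Site C}: total = 994
  {Site E, Site A}: total = 1070
  {Site E, Site D}: total = 1220
  {Site E, Site B}: total = 1266
  {Site A, Site D}: total = 2140
  {Site A, Site C}: total = 2194
  {Site B, Site A}: total = 2260
  {Site C, Site D}: total = 2326
  {Site B, Site C}: total = 2396
  {Site B, Site D}: total = 2724
Best pair: {Site E, Site C} with total 994.

{Site E, Site C}, total 994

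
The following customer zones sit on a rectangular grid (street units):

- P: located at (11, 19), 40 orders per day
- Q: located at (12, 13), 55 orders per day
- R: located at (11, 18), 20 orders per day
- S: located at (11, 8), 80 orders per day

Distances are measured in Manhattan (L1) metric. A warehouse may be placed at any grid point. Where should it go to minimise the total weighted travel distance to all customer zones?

Manhattan distance separates: Σwᵢ(|x−xᵢ|+|y−yᵢ|) = Σwᵢ|x−xᵢ| + Σwᵢ|y−yᵢ|, so x and y are optimised independently as 1-D weighted medians.
Total weight W = 195; half = 97.5.
x-coordinate, sorted with cumulative weight:
  x=11 (P, w=40) cum 40
  x=11 (R, w=20) cum 60
  x=11 (S, w=80) cum 140  ← median
  x=12 (Q, w=55) cum 195
⇒ x* = 11
y-coordinate, sorted with cumulative weight:
  y=8 (S, w=80) cum 80
  y=13 (Q, w=55) cum 135  ← median
  y=18 (R, w=20) cum 155
  y=19 (P, w=40) cum 195
⇒ y* = 13

(11, 13)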